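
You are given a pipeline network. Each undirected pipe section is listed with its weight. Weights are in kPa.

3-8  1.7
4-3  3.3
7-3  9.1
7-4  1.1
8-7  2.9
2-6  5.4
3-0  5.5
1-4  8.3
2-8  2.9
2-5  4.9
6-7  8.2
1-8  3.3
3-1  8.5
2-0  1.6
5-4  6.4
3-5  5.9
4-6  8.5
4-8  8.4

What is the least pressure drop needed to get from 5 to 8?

Shortest distances from 5:
5: 0
2: 4.9  (via 5)
3: 5.9  (via 5)
4: 6.4  (via 5)
0: 6.5  (via 2)
7: 7.5  (via 4)
8: 7.6  (via 3)
Shortest route: 5–3–8 = 7.6 kPa.

7.6 kPa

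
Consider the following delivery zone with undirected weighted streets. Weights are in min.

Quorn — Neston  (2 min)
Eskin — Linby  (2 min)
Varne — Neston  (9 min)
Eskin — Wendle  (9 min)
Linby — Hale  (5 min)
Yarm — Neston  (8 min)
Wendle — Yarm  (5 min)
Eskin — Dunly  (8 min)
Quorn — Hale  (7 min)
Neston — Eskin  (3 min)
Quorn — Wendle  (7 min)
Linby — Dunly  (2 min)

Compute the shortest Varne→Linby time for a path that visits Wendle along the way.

29 min

Shortest Varne→Wendle: Varne–Neston–Quorn–Wendle = 18
Best Wendle to Linby: Wendle–Eskin–Linby costing 11
Total via Wendle: 18 + 11 = 29 min.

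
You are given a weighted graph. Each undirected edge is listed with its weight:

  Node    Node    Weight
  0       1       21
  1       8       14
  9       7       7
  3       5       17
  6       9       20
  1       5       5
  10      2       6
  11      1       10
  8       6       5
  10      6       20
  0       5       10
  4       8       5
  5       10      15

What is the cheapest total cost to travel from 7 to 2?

53

Candidate routes:
7–9–6–10–2: 7+20+20+6 = 53
7–9–6–8–1–5–10–2: 7+20+5+14+5+15+6 = 72
Cheapest is 7–9–6–10–2 at 53.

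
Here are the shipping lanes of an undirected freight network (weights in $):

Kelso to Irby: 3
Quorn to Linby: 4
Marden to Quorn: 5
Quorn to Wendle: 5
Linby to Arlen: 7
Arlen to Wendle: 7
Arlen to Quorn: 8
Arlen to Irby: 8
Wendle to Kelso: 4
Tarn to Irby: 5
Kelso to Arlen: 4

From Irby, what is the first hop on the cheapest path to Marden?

Kelso

Compare a few routes:
Irby - Kelso - Wendle - Quorn - Marden: 3+4+5+5 = 17
Irby - Kelso - Arlen - Quorn - Marden: 3+4+8+5 = 20
The minimum is $17 via Irby - Kelso - Wendle - Quorn - Marden.
So from Irby the first move is to Kelso.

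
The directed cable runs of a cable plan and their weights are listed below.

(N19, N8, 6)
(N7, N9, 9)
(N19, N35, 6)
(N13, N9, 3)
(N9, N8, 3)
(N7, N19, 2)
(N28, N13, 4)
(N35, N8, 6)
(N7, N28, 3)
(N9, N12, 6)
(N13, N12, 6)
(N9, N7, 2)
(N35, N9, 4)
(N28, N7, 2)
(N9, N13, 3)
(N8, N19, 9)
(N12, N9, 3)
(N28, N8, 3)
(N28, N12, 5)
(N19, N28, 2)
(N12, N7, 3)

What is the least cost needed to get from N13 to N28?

8

Shortest distances from N13:
N13: 0
N9: 3  (via N13)
N7: 5  (via N9)
N12: 6  (via N13)
N8: 6  (via N9)
N19: 7  (via N7)
N28: 8  (via N7)
Shortest route: N13–N9–N7–N28 = 8.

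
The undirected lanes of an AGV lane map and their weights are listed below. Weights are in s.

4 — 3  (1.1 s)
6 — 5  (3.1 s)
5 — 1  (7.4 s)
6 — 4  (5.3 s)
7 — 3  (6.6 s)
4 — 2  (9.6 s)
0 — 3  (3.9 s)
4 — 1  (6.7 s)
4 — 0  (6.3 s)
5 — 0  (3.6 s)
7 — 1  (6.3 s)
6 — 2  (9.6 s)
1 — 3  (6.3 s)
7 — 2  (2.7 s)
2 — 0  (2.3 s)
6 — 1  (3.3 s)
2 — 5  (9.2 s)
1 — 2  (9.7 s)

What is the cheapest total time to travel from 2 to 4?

7.3 s

Settle nodes by increasing distance from 2:
2: 0
0: 2.3  (via 2)
7: 2.7  (via 2)
5: 5.9  (via 0)
3: 6.2  (via 0)
4: 7.3  (via 3)
Shortest route: 2–0–3–4 = 7.3 s.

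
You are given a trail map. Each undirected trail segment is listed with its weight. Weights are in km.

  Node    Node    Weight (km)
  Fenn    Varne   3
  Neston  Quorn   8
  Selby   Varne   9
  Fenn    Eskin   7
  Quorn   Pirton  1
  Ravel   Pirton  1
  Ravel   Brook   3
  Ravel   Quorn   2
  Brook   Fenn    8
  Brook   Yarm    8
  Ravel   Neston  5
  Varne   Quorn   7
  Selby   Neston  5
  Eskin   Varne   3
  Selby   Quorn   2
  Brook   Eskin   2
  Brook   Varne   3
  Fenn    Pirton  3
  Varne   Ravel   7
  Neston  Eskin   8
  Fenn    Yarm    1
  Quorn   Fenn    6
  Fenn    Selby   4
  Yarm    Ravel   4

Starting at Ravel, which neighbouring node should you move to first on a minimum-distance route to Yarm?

Compare a few routes:
Ravel - Quorn - Fenn - Yarm: 2+6+1 = 9
Ravel - Pirton - Fenn - Yarm: 1+3+1 = 5
Ravel - Quorn - Pirton - Fenn - Yarm: 2+1+3+1 = 7
Ravel - Yarm: 4 = 4
Cheapest is Ravel - Yarm at 4 km.
So from Ravel the first move is to Yarm.

Yarm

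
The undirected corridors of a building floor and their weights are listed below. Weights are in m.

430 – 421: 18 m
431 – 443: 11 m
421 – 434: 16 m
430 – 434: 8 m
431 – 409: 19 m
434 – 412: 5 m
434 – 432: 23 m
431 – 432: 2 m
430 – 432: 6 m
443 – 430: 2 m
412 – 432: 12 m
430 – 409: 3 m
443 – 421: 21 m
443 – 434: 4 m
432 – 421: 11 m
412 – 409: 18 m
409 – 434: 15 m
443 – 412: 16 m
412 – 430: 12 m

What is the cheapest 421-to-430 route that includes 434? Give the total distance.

22 m

Shortest 421→434: 421 → 434 = 16
Best 434 to 430: 434 → 443 → 430 costing 6
Total via 434: 16 + 6 = 22 m.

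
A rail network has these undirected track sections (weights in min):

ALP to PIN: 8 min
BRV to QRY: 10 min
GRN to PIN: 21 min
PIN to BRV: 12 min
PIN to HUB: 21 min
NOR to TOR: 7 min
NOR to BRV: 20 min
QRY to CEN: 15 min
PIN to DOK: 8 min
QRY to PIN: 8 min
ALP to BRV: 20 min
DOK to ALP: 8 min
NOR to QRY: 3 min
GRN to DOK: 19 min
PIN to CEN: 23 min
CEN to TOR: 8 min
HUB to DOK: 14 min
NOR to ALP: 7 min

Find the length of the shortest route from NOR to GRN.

32 min

Enumerating some paths:
NOR - QRY - PIN - GRN: 3+8+21 = 32
NOR - ALP - DOK - GRN: 7+8+19 = 34
Cheapest is NOR - QRY - PIN - GRN at 32 min.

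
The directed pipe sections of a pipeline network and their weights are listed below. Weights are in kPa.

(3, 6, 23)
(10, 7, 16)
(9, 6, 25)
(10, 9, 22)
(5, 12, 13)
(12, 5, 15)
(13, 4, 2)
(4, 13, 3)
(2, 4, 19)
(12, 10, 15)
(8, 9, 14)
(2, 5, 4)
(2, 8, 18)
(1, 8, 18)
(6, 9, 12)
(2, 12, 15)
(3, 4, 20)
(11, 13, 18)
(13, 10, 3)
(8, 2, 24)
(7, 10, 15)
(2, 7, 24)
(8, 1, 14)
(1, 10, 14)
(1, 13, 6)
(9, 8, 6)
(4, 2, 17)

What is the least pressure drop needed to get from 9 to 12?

Settle nodes by increasing distance from 9:
9: 0
8: 6  (via 9)
1: 20  (via 8)
6: 25  (via 9)
13: 26  (via 1)
4: 28  (via 13)
10: 29  (via 13)
2: 30  (via 8)
5: 34  (via 2)
7: 45  (via 10)
12: 45  (via 2)
Shortest route: 9 → 8 → 2 → 12 = 45 kPa.

45 kPa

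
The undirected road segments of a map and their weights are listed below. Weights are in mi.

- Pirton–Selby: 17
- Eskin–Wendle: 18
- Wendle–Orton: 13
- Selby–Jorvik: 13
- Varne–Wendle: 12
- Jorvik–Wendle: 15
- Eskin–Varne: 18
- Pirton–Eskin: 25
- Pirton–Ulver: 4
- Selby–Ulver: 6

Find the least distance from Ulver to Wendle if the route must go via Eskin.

Shortest Ulver→Eskin: Ulver–Pirton–Eskin = 29
Best Eskin to Wendle: Eskin–Wendle costing 18
Total via Eskin: 29 + 18 = 47 mi.

47 mi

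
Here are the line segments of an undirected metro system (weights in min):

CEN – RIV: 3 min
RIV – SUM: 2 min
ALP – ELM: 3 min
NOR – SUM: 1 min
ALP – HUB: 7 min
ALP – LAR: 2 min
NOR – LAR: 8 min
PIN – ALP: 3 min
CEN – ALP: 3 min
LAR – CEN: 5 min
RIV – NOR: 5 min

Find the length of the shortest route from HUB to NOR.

16 min

Enumerating some paths:
HUB → ALP → LAR → NOR: 7+2+8 = 17
HUB → ALP → CEN → RIV → SUM → NOR: 7+3+3+2+1 = 16
Cheapest is HUB → ALP → CEN → RIV → SUM → NOR at 16 min.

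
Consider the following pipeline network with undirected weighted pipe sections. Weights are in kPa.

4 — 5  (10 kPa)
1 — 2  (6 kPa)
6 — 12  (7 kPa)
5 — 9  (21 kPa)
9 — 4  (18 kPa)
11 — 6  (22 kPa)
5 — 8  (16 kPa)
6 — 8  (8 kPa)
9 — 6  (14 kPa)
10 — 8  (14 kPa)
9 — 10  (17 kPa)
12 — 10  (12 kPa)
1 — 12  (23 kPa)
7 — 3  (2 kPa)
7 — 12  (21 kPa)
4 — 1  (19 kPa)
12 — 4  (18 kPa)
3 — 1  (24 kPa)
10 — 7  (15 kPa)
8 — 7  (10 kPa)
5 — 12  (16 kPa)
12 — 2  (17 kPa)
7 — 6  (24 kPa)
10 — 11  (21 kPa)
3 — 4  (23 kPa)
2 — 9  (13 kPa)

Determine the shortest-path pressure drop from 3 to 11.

38 kPa

Compare a few routes:
3 - 7 - 8 - 6 - 11: 2+10+8+22 = 42
3 - 7 - 10 - 11: 2+15+21 = 38
Cheapest is 3 - 7 - 10 - 11 at 38 kPa.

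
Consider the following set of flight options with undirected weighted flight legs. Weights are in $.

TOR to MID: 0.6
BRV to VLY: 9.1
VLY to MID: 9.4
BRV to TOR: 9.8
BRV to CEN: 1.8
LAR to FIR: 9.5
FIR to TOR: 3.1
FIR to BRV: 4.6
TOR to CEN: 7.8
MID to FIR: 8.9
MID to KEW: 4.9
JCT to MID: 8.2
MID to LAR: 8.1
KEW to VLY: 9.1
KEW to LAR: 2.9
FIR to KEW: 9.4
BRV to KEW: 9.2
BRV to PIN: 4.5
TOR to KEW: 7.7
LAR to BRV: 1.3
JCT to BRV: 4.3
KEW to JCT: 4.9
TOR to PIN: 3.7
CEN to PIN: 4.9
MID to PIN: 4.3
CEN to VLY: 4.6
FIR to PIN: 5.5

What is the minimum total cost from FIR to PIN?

Enumerating some paths:
FIR–BRV–PIN: 4.6+4.5 = 9.1
FIR–PIN: 5.5 = 5.5
FIR–TOR–PIN: 3.1+3.7 = 6.8
FIR–TOR–MID–PIN: 3.1+0.6+4.3 = 8
Cheapest is FIR–PIN at $5.5.

$5.5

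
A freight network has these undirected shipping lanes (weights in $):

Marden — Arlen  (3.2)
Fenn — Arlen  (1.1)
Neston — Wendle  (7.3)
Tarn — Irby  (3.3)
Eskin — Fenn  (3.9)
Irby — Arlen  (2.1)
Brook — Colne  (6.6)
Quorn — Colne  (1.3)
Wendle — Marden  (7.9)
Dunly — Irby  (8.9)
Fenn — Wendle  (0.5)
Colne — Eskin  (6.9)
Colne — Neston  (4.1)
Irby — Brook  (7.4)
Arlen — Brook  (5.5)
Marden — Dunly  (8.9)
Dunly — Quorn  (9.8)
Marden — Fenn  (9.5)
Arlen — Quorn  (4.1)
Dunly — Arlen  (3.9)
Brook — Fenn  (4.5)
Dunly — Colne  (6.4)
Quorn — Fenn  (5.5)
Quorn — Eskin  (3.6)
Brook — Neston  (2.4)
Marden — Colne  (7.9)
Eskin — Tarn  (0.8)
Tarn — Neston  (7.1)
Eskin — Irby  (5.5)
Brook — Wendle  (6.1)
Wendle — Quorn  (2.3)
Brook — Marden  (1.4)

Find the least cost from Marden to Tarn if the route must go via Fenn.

$9

Best Marden to Fenn: Marden → Arlen → Fenn costing 4.3
Best Fenn to Tarn: Fenn → Eskin → Tarn costing 4.7
Total via Fenn: 4.3 + 4.7 = $9.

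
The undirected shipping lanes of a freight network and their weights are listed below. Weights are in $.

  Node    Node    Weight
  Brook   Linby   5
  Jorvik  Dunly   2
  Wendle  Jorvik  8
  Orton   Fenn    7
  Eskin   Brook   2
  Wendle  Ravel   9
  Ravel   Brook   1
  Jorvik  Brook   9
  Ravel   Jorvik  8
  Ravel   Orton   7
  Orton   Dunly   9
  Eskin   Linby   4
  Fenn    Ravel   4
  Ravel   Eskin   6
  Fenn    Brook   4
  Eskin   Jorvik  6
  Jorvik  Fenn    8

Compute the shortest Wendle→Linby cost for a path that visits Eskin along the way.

Shortest Wendle→Eskin: Wendle → Ravel → Brook → Eskin = 12
Shortest Eskin→Linby: Eskin → Linby = 4
Total via Eskin: 12 + 4 = $16.

$16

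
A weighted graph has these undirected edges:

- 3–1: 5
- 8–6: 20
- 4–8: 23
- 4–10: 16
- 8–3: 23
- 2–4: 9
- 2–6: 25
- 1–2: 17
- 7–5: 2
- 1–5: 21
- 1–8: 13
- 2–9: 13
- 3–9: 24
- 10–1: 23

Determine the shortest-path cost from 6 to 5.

Enumerating some paths:
6–8–1–5: 20+13+21 = 54
6–2–1–5: 25+17+21 = 63
6–8–3–1–5: 20+23+5+21 = 69
Cheapest is 6–8–1–5 at 54.

54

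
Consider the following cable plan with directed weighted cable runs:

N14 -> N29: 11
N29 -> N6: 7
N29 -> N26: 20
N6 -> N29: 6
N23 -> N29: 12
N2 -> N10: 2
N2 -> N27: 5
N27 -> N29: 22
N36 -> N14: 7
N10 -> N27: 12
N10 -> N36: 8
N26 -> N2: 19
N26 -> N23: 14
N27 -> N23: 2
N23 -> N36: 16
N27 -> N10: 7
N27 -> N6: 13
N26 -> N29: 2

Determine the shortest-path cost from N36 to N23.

52

Settle nodes by increasing distance from N36:
N36: 0
N14: 7  (via N36)
N29: 18  (via N14)
N6: 25  (via N29)
N26: 38  (via N29)
N23: 52  (via N26)
Shortest route: N36 → N14 → N29 → N26 → N23 = 52.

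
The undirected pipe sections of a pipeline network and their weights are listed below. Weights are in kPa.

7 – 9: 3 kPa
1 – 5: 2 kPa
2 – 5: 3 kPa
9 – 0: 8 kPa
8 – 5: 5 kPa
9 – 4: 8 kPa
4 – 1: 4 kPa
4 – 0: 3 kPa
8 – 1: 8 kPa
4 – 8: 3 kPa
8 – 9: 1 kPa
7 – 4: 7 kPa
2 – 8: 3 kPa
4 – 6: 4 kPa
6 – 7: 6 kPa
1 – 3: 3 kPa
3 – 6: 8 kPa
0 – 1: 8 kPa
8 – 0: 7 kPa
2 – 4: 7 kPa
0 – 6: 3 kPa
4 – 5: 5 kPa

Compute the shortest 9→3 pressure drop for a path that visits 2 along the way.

Shortest 9→2: 9–8–2 = 4
Best 2 to 3: 2–5–1–3 costing 8
Total via 2: 4 + 8 = 12 kPa.

12 kPa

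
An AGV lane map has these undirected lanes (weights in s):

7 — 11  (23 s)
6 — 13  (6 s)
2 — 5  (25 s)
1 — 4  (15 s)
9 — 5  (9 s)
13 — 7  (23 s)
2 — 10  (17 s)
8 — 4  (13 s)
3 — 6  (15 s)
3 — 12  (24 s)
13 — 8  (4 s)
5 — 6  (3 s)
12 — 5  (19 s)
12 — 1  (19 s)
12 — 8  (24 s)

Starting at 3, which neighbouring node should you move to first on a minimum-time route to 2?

6

Compare a few routes:
3–6–5–2: 15+3+25 = 43
3–12–5–2: 24+19+25 = 68
3–12–8–13–6–5–2: 24+24+4+6+3+25 = 86
The minimum is 43 s via 3–6–5–2.
So from 3 the first move is to 6.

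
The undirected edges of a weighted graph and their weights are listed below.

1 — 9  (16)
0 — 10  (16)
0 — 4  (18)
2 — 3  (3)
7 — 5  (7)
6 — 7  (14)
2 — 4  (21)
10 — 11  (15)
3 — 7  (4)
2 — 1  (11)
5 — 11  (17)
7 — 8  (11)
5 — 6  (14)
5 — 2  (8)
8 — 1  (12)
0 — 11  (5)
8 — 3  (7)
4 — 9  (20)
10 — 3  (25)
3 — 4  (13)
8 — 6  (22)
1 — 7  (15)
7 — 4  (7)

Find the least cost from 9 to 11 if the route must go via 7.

Shortest 9→7: 9 → 4 → 7 = 27
Best 7 to 11: 7 → 5 → 11 costing 24
Total via 7: 27 + 24 = 51.

51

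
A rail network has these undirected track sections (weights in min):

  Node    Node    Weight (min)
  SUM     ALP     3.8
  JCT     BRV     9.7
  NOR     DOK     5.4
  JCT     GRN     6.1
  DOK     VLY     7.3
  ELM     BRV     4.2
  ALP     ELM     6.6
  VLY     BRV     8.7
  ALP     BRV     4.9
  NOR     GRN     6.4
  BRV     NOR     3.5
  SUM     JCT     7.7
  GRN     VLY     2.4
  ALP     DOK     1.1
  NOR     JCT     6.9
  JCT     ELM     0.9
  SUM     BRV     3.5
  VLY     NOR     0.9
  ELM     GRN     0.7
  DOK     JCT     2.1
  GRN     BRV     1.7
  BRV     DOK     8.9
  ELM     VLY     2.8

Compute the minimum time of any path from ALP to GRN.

Settle nodes by increasing distance from ALP:
ALP: 0
DOK: 1.1  (via ALP)
JCT: 3.2  (via DOK)
SUM: 3.8  (via ALP)
ELM: 4.1  (via JCT)
GRN: 4.8  (via ELM)
Shortest route: ALP–DOK–JCT–ELM–GRN = 4.8 min.

4.8 min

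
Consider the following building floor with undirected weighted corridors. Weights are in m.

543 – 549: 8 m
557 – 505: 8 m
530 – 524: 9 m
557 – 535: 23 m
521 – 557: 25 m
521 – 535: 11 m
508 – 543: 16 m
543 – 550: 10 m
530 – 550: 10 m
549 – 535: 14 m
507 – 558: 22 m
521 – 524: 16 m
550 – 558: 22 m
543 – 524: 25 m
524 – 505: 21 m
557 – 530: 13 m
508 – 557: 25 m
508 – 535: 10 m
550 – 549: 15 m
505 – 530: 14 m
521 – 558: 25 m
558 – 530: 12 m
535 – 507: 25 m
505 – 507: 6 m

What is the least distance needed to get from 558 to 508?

Enumerating some paths:
558–521–535–508: 25+11+10 = 46
558–550–543–508: 22+10+16 = 48
Cheapest is 558–521–535–508 at 46 m.

46 m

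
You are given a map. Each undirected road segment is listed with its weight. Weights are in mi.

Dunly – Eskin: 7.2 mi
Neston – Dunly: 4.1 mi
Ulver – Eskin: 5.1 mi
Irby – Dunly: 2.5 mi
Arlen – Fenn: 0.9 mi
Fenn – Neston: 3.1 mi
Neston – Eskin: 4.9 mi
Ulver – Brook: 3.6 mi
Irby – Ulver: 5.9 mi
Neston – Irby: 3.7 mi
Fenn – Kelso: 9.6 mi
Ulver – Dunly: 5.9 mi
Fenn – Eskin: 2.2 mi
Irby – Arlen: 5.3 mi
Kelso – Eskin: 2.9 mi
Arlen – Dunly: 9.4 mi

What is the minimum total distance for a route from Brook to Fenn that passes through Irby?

Shortest Brook→Irby: Brook–Ulver–Irby = 9.5
Shortest Irby→Fenn: Irby–Arlen–Fenn = 6.2
Total via Irby: 9.5 + 6.2 = 15.7 mi.

15.7 mi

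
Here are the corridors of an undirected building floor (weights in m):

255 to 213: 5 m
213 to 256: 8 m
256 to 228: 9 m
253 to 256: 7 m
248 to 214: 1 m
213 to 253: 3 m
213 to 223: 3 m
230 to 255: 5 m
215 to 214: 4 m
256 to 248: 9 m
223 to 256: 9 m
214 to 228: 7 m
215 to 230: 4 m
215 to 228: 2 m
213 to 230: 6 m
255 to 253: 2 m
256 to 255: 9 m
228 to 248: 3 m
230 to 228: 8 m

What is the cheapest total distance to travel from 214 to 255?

Running Dijkstra from 214:
214: 0
248: 1  (via 214)
228: 4  (via 248)
215: 4  (via 214)
230: 8  (via 215)
256: 10  (via 248)
255: 13  (via 230)
Shortest route: 214 → 215 → 230 → 255 = 13 m.

13 m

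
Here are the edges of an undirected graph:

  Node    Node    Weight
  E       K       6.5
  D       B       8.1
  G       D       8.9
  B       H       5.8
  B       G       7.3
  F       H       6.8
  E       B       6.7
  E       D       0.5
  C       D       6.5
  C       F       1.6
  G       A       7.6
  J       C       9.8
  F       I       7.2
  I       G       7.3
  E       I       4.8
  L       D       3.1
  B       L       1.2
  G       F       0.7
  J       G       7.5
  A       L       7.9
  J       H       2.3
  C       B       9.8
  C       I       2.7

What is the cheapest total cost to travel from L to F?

Enumerating some paths:
L - D - E - I - C - F: 3.1+0.5+4.8+2.7+1.6 = 12.7
L - D - C - F: 3.1+6.5+1.6 = 11.2
L - B - G - F: 1.2+7.3+0.7 = 9.2
L - B - C - F: 1.2+9.8+1.6 = 12.6
The minimum is 9.2 via L - B - G - F.

9.2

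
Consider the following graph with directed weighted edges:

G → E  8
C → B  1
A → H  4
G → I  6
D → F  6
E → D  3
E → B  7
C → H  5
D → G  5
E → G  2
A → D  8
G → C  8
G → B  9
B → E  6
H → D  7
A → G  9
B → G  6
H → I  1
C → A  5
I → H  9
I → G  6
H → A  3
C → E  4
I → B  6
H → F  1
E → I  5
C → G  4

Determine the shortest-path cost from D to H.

18

Settle nodes by increasing distance from D:
D: 0
G: 5  (via D)
F: 6  (via D)
I: 11  (via G)
C: 13  (via G)
E: 13  (via G)
B: 14  (via G)
A: 18  (via C)
H: 18  (via C)
Shortest route: D–G–C–H = 18.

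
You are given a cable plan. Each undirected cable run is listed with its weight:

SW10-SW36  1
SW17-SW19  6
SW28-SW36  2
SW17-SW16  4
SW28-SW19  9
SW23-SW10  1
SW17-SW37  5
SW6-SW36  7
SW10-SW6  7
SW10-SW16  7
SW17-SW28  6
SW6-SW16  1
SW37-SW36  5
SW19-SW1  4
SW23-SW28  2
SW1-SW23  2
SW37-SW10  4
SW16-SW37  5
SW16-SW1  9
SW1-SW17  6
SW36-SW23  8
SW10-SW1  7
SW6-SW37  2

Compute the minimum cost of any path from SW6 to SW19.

11

Candidate routes:
SW6–SW16–SW1–SW19: 1+9+4 = 14
SW6–SW16–SW17–SW19: 1+4+6 = 11
SW6–SW37–SW17–SW19: 2+5+6 = 13
SW6–SW37–SW10–SW23–SW1–SW19: 2+4+1+2+4 = 13
The minimum is 11 via SW6–SW16–SW17–SW19.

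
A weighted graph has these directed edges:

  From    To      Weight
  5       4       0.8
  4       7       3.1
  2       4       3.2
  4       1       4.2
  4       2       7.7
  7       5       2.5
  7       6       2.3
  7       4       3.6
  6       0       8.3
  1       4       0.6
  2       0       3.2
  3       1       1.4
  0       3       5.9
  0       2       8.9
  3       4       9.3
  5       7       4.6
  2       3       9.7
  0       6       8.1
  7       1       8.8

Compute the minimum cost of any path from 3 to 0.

12.9

Compare a few routes:
3 → 4 → 7 → 6 → 0: 9.3+3.1+2.3+8.3 = 23
3 → 4 → 2 → 0: 9.3+7.7+3.2 = 20.2
3 → 1 → 4 → 2 → 0: 1.4+0.6+7.7+3.2 = 12.9
3 → 1 → 4 → 7 → 6 → 0: 1.4+0.6+3.1+2.3+8.3 = 15.7
The minimum is 12.9 via 3 → 1 → 4 → 2 → 0.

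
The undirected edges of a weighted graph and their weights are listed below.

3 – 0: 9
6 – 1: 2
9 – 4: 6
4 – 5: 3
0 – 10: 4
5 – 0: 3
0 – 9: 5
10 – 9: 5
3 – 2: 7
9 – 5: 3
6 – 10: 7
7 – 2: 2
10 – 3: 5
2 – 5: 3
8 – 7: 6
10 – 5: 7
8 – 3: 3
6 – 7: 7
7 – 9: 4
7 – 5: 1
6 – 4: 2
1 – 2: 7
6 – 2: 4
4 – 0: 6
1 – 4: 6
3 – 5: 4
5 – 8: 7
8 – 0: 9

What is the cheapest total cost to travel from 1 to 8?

Candidate routes:
1 → 6 → 4 → 5 → 8: 2+2+3+7 = 14
1 → 2 → 7 → 8: 7+2+6 = 15
1 → 6 → 7 → 8: 2+7+6 = 15
1 → 6 → 2 → 5 → 3 → 8: 2+4+3+4+3 = 16
Cheapest is 1 → 6 → 4 → 5 → 8 at 14.

14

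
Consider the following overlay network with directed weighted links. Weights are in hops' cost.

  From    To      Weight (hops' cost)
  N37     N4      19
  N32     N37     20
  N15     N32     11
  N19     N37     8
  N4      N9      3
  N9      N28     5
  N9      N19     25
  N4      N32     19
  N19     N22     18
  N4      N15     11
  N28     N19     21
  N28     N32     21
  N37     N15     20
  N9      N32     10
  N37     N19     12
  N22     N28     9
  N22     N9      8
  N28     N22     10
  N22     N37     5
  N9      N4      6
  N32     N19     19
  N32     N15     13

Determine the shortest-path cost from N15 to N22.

48 hops' cost

Running Dijkstra from N15:
N15: 0
N32: 11  (via N15)
N19: 30  (via N32)
N37: 31  (via N32)
N22: 48  (via N19)
Shortest route: N15–N32–N19–N22 = 48 hops' cost.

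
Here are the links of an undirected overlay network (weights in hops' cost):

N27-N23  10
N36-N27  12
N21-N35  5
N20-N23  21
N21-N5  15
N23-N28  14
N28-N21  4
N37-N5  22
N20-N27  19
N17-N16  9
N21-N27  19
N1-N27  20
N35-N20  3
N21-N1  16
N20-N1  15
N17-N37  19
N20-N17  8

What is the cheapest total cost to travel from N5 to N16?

Enumerating some paths:
N5–N21–N35–N20–N17–N16: 15+5+3+8+9 = 40
N5–N37–N17–N16: 22+19+9 = 50
N5–N21–N1–N20–N17–N16: 15+16+15+8+9 = 63
Cheapest is N5–N21–N35–N20–N17–N16 at 40 hops' cost.

40 hops' cost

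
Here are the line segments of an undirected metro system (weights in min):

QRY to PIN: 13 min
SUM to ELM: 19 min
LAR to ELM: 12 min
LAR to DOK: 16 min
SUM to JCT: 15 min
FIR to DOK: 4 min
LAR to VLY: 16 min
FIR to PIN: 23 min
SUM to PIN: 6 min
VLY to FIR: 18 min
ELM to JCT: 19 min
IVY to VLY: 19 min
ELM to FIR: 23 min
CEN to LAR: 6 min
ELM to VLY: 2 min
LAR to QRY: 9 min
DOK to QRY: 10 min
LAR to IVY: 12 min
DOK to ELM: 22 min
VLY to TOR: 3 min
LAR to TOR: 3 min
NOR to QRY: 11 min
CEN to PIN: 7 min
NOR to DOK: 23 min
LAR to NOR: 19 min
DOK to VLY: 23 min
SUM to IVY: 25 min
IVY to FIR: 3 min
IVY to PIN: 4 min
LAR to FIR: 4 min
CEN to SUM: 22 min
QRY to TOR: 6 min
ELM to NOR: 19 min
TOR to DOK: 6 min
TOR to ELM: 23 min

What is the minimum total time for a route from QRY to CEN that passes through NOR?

Shortest QRY→NOR: QRY → NOR = 11
Shortest NOR→CEN: NOR → LAR → CEN = 25
Total via NOR: 11 + 25 = 36 min.

36 min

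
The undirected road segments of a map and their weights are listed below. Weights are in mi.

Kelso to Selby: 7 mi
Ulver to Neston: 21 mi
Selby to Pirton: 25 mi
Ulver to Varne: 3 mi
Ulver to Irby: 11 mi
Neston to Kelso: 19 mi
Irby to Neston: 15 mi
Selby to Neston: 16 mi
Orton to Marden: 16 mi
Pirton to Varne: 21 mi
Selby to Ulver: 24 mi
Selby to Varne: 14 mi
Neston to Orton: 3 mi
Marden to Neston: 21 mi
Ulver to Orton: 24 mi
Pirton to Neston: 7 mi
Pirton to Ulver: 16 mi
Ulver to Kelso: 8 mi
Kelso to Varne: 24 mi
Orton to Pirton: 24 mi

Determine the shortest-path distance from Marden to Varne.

43 mi

Compare a few routes:
Marden - Orton - Ulver - Varne: 16+24+3 = 43
Marden - Neston - Ulver - Varne: 21+21+3 = 45
Cheapest is Marden - Orton - Ulver - Varne at 43 mi.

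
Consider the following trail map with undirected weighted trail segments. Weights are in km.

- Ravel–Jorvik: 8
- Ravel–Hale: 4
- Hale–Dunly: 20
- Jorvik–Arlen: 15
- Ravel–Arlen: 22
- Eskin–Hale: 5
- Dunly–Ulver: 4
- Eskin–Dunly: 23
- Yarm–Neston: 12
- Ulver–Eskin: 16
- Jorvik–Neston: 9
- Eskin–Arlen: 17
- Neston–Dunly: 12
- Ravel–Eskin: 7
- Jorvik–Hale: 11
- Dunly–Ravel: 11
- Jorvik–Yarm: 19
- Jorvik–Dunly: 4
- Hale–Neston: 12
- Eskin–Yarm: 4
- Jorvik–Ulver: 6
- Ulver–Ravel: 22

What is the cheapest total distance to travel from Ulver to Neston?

15 km

Enumerating some paths:
Ulver–Jorvik–Dunly–Neston: 6+4+12 = 22
Ulver–Dunly–Jorvik–Neston: 4+4+9 = 17
Ulver–Jorvik–Neston: 6+9 = 15
Ulver–Dunly–Neston: 4+12 = 16
The minimum is 15 km via Ulver–Jorvik–Neston.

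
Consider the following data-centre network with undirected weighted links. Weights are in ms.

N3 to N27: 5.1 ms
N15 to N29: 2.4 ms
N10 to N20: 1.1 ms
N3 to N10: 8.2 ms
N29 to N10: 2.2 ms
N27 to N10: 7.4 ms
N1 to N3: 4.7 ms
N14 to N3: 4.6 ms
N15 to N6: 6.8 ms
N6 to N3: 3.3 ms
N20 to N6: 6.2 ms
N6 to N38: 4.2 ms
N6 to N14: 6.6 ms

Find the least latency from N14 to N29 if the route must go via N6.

15.8 ms

Best N14 to N6: N14 → N6 costing 6.6
Shortest N6→N29: N6 → N15 → N29 = 9.2
Total via N6: 6.6 + 9.2 = 15.8 ms.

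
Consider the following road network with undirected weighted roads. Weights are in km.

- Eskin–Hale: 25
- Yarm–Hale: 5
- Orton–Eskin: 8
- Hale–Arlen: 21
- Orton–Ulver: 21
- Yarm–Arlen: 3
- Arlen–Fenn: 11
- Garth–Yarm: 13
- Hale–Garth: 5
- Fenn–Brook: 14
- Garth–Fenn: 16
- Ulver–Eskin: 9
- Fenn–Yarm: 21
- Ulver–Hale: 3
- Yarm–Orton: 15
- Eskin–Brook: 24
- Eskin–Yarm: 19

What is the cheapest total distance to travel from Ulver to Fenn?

Compare a few routes:
Ulver–Hale–Garth–Fenn: 3+5+16 = 24
Ulver–Hale–Yarm–Arlen–Fenn: 3+5+3+11 = 22
Cheapest is Ulver–Hale–Yarm–Arlen–Fenn at 22 km.

22 km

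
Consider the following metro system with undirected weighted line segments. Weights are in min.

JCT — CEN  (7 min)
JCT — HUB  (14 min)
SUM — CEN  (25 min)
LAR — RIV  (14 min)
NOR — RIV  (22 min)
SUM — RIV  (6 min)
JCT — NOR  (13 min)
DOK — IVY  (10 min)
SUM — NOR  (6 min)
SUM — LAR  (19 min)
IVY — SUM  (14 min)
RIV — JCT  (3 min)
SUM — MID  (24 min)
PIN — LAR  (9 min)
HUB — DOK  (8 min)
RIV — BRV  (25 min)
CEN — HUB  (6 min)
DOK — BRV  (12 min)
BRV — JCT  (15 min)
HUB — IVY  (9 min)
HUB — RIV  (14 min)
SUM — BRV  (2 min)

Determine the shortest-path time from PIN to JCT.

26 min

Shortest distances from PIN:
PIN: 0
LAR: 9  (via PIN)
RIV: 23  (via LAR)
JCT: 26  (via RIV)
Shortest route: PIN → LAR → RIV → JCT = 26 min.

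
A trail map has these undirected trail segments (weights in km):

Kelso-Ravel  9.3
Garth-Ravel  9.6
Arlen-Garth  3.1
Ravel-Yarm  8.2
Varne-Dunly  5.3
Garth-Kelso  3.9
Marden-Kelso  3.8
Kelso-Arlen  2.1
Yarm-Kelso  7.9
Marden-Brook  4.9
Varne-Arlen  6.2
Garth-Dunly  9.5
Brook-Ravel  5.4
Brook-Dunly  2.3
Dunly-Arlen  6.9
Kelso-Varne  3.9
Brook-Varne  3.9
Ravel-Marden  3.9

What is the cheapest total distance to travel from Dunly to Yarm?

Compare a few routes:
Dunly–Brook–Ravel–Yarm: 2.3+5.4+8.2 = 15.9
Dunly–Arlen–Kelso–Yarm: 6.9+2.1+7.9 = 16.9
Cheapest is Dunly–Brook–Ravel–Yarm at 15.9 km.

15.9 km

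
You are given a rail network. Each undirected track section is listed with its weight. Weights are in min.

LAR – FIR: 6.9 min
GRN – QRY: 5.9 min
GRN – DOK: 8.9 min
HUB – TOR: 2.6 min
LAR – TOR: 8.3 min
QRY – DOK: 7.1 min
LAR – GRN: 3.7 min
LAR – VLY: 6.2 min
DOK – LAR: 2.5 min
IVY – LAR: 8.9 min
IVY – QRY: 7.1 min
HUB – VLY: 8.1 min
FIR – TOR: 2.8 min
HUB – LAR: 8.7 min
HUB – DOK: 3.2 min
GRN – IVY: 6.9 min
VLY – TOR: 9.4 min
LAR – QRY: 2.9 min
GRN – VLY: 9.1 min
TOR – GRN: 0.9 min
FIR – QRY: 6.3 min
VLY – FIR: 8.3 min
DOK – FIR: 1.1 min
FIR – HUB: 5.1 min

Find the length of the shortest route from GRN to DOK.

4.8 min

Running Dijkstra from GRN:
GRN: 0
TOR: 0.9  (via GRN)
HUB: 3.5  (via TOR)
FIR: 3.7  (via TOR)
LAR: 3.7  (via GRN)
DOK: 4.8  (via FIR)
Shortest route: GRN → TOR → FIR → DOK = 4.8 min.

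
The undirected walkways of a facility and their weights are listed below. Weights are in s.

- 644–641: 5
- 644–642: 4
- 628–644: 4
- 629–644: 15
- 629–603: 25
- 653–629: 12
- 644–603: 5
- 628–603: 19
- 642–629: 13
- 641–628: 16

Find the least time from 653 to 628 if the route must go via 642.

Shortest 653→642: 653–629–642 = 25
Shortest 642→628: 642–644–628 = 8
Total via 642: 25 + 8 = 33 s.

33 s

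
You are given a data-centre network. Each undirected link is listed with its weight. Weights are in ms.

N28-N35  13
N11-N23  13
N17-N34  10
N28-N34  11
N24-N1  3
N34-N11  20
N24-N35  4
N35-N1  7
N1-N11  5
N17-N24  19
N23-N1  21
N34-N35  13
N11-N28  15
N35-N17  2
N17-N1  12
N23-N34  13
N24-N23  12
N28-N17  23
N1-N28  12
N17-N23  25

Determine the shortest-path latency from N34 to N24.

16 ms

Enumerating some paths:
N34–N17–N35–N24: 10+2+4 = 16
N34–N35–N24: 13+4 = 17
N34–N17–N35–N1–N24: 10+2+7+3 = 22
N34–N35–N1–N24: 13+7+3 = 23
The minimum is 16 ms via N34–N17–N35–N24.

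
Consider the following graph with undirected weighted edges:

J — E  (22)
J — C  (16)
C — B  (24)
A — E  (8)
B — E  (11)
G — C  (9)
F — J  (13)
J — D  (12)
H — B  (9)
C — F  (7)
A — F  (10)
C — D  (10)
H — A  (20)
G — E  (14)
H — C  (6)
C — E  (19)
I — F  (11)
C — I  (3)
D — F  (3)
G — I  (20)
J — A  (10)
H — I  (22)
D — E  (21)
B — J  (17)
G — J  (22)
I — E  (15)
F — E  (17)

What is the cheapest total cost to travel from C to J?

16

Settle nodes by increasing distance from C:
C: 0
I: 3  (via C)
H: 6  (via C)
F: 7  (via C)
G: 9  (via C)
D: 10  (via C)
B: 15  (via H)
J: 16  (via C)
Shortest route: C → J = 16.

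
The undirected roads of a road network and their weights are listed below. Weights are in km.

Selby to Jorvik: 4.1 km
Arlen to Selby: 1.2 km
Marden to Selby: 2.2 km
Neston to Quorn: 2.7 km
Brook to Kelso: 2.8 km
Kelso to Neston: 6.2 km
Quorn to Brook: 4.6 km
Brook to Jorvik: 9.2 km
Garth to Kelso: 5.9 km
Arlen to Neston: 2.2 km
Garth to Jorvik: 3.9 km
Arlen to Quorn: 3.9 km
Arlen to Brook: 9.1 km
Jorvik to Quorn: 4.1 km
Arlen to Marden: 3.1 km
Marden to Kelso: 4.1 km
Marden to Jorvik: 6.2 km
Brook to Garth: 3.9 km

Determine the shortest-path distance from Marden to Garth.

10 km

Compare a few routes:
Marden → Jorvik → Garth: 6.2+3.9 = 10.1
Marden → Selby → Jorvik → Garth: 2.2+4.1+3.9 = 10.2
Marden → Kelso → Garth: 4.1+5.9 = 10
Cheapest is Marden → Kelso → Garth at 10 km.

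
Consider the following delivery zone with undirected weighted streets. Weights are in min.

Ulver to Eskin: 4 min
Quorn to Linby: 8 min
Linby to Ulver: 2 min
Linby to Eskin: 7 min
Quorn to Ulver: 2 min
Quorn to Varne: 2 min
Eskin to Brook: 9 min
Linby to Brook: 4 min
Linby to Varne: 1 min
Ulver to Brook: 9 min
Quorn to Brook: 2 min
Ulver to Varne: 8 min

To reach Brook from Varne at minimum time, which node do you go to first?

Enumerating some paths:
Varne–Linby–Ulver–Quorn–Brook: 1+2+2+2 = 7
Varne–Quorn–Brook: 2+2 = 4
Varne–Quorn–Ulver–Linby–Brook: 2+2+2+4 = 10
Varne–Linby–Brook: 1+4 = 5
Cheapest is Varne–Quorn–Brook at 4 min.
So from Varne the first move is to Quorn.

Quorn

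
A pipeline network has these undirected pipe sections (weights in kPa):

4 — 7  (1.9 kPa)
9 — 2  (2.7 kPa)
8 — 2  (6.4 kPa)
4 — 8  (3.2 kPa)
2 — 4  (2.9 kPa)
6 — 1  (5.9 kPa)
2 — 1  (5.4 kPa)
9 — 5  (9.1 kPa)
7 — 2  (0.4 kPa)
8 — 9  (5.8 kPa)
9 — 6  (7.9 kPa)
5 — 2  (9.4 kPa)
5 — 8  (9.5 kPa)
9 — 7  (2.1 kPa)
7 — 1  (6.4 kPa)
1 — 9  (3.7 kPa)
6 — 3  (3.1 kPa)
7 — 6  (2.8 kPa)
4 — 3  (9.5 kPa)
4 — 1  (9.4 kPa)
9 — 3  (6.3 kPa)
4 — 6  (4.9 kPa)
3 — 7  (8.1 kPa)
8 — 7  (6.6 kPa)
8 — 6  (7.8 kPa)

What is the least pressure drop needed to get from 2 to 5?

Shortest distances from 2:
2: 0
7: 0.4  (via 2)
4: 2.3  (via 7)
9: 2.5  (via 7)
6: 3.2  (via 7)
1: 5.4  (via 2)
8: 5.5  (via 4)
3: 6.3  (via 6)
5: 9.4  (via 2)
Shortest route: 2–5 = 9.4 kPa.

9.4 kPa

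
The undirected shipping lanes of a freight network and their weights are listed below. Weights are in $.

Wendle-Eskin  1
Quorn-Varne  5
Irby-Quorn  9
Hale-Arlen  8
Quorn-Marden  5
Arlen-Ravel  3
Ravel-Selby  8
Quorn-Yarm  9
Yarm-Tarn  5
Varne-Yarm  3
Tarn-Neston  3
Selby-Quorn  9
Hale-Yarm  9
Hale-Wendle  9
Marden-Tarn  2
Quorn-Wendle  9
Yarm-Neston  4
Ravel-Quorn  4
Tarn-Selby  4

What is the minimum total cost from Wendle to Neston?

$19

Enumerating some paths:
Wendle - Quorn - Varne - Yarm - Neston: 9+5+3+4 = 21
Wendle - Quorn - Marden - Tarn - Neston: 9+5+2+3 = 19
Wendle - Quorn - Yarm - Neston: 9+9+4 = 22
Wendle - Hale - Yarm - Neston: 9+9+4 = 22
The minimum is $19 via Wendle - Quorn - Marden - Tarn - Neston.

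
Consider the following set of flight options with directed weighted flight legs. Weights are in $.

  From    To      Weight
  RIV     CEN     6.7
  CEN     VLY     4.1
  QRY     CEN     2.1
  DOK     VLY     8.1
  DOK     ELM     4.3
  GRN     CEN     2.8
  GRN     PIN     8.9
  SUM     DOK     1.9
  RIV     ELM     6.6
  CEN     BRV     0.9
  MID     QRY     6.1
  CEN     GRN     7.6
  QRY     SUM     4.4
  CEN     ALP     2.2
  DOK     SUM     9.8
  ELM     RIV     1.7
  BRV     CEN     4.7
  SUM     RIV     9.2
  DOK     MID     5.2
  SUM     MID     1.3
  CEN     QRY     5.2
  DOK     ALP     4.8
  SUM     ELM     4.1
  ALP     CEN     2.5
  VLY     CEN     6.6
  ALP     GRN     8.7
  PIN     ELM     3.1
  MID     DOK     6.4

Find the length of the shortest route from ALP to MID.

Compare a few routes:
ALP–GRN–CEN–QRY–SUM–MID: 8.7+2.8+5.2+4.4+1.3 = 22.4
ALP–CEN–QRY–SUM–MID: 2.5+5.2+4.4+1.3 = 13.4
ALP–CEN–QRY–SUM–DOK–MID: 2.5+5.2+4.4+1.9+5.2 = 19.2
The minimum is $13.4 via ALP–CEN–QRY–SUM–MID.

$13.4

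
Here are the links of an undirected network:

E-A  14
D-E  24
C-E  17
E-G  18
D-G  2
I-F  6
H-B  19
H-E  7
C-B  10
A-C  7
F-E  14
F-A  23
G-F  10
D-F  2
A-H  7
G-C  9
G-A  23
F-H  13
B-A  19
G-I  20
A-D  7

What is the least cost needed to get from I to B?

29

Shortest distances from I:
I: 0
F: 6  (via I)
D: 8  (via F)
G: 10  (via D)
A: 15  (via D)
C: 19  (via G)
H: 19  (via F)
E: 20  (via F)
B: 29  (via C)
Shortest route: I → F → D → G → C → B = 29.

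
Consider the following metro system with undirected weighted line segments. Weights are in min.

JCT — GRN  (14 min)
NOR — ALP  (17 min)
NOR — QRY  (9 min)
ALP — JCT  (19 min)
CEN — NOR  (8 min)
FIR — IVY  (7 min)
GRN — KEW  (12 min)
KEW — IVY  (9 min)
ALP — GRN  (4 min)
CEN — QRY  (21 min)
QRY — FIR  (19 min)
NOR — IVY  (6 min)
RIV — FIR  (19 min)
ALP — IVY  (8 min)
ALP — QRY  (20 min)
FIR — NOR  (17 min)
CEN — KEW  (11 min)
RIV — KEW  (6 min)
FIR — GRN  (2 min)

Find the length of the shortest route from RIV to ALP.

22 min

Compare a few routes:
RIV - KEW - IVY - FIR - GRN - ALP: 6+9+7+2+4 = 28
RIV - KEW - IVY - ALP: 6+9+8 = 23
RIV - FIR - GRN - ALP: 19+2+4 = 25
RIV - KEW - GRN - ALP: 6+12+4 = 22
Cheapest is RIV - KEW - GRN - ALP at 22 min.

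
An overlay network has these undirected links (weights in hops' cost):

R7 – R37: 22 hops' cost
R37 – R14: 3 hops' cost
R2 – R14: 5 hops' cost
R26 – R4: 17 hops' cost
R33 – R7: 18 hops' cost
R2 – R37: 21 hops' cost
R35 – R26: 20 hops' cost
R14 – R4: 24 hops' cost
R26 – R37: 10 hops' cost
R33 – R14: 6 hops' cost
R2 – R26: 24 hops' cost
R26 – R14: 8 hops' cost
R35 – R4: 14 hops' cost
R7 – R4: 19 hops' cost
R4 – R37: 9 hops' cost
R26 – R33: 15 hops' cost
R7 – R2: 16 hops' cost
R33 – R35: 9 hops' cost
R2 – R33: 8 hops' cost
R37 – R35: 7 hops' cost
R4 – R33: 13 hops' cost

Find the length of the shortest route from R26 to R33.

Settle nodes by increasing distance from R26:
R26: 0
R14: 8  (via R26)
R37: 10  (via R26)
R2: 13  (via R14)
R33: 14  (via R14)
Shortest route: R26 → R14 → R33 = 14 hops' cost.

14 hops' cost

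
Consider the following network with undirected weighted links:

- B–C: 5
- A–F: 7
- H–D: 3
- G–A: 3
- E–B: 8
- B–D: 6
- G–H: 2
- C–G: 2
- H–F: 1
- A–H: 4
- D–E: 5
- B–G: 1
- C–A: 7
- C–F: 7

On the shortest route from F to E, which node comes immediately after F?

Compare a few routes:
F → H → G → B → D → E: 1+2+1+6+5 = 15
F → H → D → E: 1+3+5 = 9
F → H → G → B → E: 1+2+1+8 = 12
Cheapest is F → H → D → E at 9.
So from F the first move is to H.

H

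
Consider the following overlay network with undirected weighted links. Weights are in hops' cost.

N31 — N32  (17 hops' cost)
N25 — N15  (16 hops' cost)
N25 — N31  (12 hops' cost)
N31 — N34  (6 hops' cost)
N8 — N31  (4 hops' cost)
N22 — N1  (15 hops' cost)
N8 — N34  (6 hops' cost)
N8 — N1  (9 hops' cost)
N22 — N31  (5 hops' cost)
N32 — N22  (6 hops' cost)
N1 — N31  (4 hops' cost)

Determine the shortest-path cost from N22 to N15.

33 hops' cost

Compare a few routes:
N22–N1–N31–N25–N15: 15+4+12+16 = 47
N22–N32–N31–N25–N15: 6+17+12+16 = 51
N22–N31–N25–N15: 5+12+16 = 33
Cheapest is N22–N31–N25–N15 at 33 hops' cost.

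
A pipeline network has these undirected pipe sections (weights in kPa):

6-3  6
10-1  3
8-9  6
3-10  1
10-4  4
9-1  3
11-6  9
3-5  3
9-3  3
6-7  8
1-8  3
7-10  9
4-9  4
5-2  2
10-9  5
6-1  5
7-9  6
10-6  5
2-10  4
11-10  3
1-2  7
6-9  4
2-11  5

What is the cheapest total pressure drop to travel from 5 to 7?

Shortest distances from 5:
5: 0
2: 2  (via 5)
3: 3  (via 5)
10: 4  (via 3)
9: 6  (via 3)
1: 7  (via 10)
11: 7  (via 2)
4: 8  (via 10)
6: 9  (via 3)
8: 10  (via 1)
7: 12  (via 9)
Shortest route: 5 → 3 → 9 → 7 = 12 kPa.

12 kPa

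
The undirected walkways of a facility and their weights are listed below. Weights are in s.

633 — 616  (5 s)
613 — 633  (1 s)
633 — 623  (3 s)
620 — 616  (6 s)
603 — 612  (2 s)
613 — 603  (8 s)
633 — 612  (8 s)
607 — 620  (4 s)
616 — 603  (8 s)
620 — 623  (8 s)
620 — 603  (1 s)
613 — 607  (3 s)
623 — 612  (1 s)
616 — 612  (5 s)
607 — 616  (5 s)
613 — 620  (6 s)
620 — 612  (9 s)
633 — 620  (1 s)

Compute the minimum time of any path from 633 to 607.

4 s

Shortest distances from 633:
633: 0
620: 1  (via 633)
613: 1  (via 633)
603: 2  (via 620)
623: 3  (via 633)
612: 4  (via 603)
607: 4  (via 613)
Shortest route: 633 → 613 → 607 = 4 s.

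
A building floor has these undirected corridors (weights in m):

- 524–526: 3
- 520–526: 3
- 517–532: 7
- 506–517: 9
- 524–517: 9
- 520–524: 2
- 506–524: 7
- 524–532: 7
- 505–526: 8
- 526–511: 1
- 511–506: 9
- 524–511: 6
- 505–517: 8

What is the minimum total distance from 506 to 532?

14 m

Settle nodes by increasing distance from 506:
506: 0
524: 7  (via 506)
520: 9  (via 524)
517: 9  (via 506)
511: 9  (via 506)
526: 10  (via 524)
532: 14  (via 524)
Shortest route: 506–524–532 = 14 m.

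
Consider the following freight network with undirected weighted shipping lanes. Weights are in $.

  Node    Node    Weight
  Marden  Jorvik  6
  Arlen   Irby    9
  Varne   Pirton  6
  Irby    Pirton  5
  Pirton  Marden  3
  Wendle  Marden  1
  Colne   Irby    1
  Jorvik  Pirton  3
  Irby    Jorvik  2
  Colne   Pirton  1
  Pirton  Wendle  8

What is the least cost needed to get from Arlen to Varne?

$17

Shortest distances from Arlen:
Arlen: 0
Irby: 9  (via Arlen)
Colne: 10  (via Irby)
Jorvik: 11  (via Irby)
Pirton: 11  (via Colne)
Marden: 14  (via Pirton)
Wendle: 15  (via Marden)
Varne: 17  (via Pirton)
Shortest route: Arlen–Irby–Colne–Pirton–Varne = $17.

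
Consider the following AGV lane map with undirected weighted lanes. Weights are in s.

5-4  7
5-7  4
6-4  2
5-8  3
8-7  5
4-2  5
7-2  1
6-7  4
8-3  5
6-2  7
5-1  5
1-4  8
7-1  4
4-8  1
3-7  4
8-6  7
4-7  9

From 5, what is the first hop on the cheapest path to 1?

1

Compare a few routes:
5 → 7 → 1: 4+4 = 8
5 → 8 → 4 → 1: 3+1+8 = 12
5 → 1: 5 = 5
5 → 8 → 7 → 1: 3+5+4 = 12
Cheapest is 5 → 1 at 5 s.
So from 5 the first move is to 1.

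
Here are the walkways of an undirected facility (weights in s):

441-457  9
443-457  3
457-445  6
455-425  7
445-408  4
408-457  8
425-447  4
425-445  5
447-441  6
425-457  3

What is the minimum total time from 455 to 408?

Shortest distances from 455:
455: 0
425: 7  (via 455)
457: 10  (via 425)
447: 11  (via 425)
445: 12  (via 425)
443: 13  (via 457)
408: 16  (via 445)
Shortest route: 455–425–445–408 = 16 s.

16 s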